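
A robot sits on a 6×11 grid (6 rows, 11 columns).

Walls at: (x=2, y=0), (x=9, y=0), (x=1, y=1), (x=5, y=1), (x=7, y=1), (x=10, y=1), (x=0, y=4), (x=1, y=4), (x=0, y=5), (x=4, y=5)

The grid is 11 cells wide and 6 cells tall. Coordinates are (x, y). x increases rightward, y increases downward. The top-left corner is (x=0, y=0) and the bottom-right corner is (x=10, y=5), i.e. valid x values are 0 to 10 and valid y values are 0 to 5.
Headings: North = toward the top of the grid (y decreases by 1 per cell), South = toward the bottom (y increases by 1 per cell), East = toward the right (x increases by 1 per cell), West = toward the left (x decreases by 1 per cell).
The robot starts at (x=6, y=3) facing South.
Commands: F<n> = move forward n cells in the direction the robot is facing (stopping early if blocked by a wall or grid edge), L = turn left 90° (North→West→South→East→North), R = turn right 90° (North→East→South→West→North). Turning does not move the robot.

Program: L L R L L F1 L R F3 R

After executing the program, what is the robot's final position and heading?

Answer: Final position: (x=2, y=3), facing North

Derivation:
Start: (x=6, y=3), facing South
  L: turn left, now facing East
  L: turn left, now facing North
  R: turn right, now facing East
  L: turn left, now facing North
  L: turn left, now facing West
  F1: move forward 1, now at (x=5, y=3)
  L: turn left, now facing South
  R: turn right, now facing West
  F3: move forward 3, now at (x=2, y=3)
  R: turn right, now facing North
Final: (x=2, y=3), facing North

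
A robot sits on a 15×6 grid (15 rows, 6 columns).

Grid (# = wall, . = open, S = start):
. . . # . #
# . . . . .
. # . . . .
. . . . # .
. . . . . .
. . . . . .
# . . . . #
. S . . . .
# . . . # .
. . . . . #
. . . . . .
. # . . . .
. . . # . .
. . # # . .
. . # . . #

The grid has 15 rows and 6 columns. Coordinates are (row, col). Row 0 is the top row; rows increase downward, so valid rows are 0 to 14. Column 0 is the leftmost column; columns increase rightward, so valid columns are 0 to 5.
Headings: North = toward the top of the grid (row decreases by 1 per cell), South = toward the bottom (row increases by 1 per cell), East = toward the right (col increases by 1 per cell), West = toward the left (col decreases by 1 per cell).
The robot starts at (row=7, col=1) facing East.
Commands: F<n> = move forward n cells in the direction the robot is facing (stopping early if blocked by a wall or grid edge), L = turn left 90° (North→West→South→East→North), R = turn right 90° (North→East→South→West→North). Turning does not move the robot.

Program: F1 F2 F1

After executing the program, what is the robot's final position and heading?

Start: (row=7, col=1), facing East
  F1: move forward 1, now at (row=7, col=2)
  F2: move forward 2, now at (row=7, col=4)
  F1: move forward 1, now at (row=7, col=5)
Final: (row=7, col=5), facing East

Answer: Final position: (row=7, col=5), facing East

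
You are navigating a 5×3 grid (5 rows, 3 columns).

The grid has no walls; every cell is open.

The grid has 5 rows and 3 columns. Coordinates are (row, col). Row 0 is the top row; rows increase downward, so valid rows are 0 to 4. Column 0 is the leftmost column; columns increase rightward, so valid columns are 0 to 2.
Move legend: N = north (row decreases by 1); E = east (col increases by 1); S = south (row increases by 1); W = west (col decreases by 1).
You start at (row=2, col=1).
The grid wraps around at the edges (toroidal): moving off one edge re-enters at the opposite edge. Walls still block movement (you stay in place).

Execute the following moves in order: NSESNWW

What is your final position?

Answer: Final position: (row=2, col=0)

Derivation:
Start: (row=2, col=1)
  N (north): (row=2, col=1) -> (row=1, col=1)
  S (south): (row=1, col=1) -> (row=2, col=1)
  E (east): (row=2, col=1) -> (row=2, col=2)
  S (south): (row=2, col=2) -> (row=3, col=2)
  N (north): (row=3, col=2) -> (row=2, col=2)
  W (west): (row=2, col=2) -> (row=2, col=1)
  W (west): (row=2, col=1) -> (row=2, col=0)
Final: (row=2, col=0)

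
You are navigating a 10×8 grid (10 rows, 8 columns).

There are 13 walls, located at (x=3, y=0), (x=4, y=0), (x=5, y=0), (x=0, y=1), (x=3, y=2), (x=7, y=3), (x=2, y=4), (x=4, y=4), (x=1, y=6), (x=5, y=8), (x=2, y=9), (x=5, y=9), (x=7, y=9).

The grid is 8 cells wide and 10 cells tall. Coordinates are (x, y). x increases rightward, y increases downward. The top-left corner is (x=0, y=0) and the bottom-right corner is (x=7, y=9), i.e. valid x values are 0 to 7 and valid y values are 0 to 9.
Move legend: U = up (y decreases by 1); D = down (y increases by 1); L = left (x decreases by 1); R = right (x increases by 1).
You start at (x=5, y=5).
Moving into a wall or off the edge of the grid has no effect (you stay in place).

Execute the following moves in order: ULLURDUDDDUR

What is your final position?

Start: (x=5, y=5)
  U (up): (x=5, y=5) -> (x=5, y=4)
  L (left): blocked, stay at (x=5, y=4)
  L (left): blocked, stay at (x=5, y=4)
  U (up): (x=5, y=4) -> (x=5, y=3)
  R (right): (x=5, y=3) -> (x=6, y=3)
  D (down): (x=6, y=3) -> (x=6, y=4)
  U (up): (x=6, y=4) -> (x=6, y=3)
  D (down): (x=6, y=3) -> (x=6, y=4)
  D (down): (x=6, y=4) -> (x=6, y=5)
  D (down): (x=6, y=5) -> (x=6, y=6)
  U (up): (x=6, y=6) -> (x=6, y=5)
  R (right): (x=6, y=5) -> (x=7, y=5)
Final: (x=7, y=5)

Answer: Final position: (x=7, y=5)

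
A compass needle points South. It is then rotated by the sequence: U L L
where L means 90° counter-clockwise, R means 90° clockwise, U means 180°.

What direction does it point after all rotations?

Start: South
  U (U-turn (180°)) -> North
  L (left (90° counter-clockwise)) -> West
  L (left (90° counter-clockwise)) -> South
Final: South

Answer: Final heading: South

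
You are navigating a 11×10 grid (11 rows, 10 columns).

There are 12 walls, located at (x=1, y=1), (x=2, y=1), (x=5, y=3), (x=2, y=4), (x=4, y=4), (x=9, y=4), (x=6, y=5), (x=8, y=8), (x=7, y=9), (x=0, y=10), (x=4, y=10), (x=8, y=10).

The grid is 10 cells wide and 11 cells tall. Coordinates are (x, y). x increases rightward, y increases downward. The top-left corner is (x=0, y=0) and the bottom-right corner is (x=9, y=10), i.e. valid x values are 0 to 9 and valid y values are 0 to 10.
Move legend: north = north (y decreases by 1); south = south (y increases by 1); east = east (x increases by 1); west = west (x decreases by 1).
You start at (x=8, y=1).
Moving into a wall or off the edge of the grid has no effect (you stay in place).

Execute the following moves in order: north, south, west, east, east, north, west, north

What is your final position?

Start: (x=8, y=1)
  north (north): (x=8, y=1) -> (x=8, y=0)
  south (south): (x=8, y=0) -> (x=8, y=1)
  west (west): (x=8, y=1) -> (x=7, y=1)
  east (east): (x=7, y=1) -> (x=8, y=1)
  east (east): (x=8, y=1) -> (x=9, y=1)
  north (north): (x=9, y=1) -> (x=9, y=0)
  west (west): (x=9, y=0) -> (x=8, y=0)
  north (north): blocked, stay at (x=8, y=0)
Final: (x=8, y=0)

Answer: Final position: (x=8, y=0)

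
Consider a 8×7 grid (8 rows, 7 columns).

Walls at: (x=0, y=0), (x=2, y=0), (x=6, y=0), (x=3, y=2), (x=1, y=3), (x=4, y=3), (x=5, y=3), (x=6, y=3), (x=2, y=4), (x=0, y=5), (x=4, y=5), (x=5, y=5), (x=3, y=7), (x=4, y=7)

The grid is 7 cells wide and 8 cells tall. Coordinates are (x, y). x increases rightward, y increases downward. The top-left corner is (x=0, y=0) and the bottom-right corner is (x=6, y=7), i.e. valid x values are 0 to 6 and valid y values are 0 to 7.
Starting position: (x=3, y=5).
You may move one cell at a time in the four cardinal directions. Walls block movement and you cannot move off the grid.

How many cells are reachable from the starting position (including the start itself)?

Answer: Reachable cells: 42

Derivation:
BFS flood-fill from (x=3, y=5):
  Distance 0: (x=3, y=5)
  Distance 1: (x=3, y=4), (x=2, y=5), (x=3, y=6)
  Distance 2: (x=3, y=3), (x=4, y=4), (x=1, y=5), (x=2, y=6), (x=4, y=6)
  Distance 3: (x=2, y=3), (x=1, y=4), (x=5, y=4), (x=1, y=6), (x=5, y=6), (x=2, y=7)
  Distance 4: (x=2, y=2), (x=0, y=4), (x=6, y=4), (x=0, y=6), (x=6, y=6), (x=1, y=7), (x=5, y=7)
  Distance 5: (x=2, y=1), (x=1, y=2), (x=0, y=3), (x=6, y=5), (x=0, y=7), (x=6, y=7)
  Distance 6: (x=1, y=1), (x=3, y=1), (x=0, y=2)
  Distance 7: (x=1, y=0), (x=3, y=0), (x=0, y=1), (x=4, y=1)
  Distance 8: (x=4, y=0), (x=5, y=1), (x=4, y=2)
  Distance 9: (x=5, y=0), (x=6, y=1), (x=5, y=2)
  Distance 10: (x=6, y=2)
Total reachable: 42 (grid has 42 open cells total)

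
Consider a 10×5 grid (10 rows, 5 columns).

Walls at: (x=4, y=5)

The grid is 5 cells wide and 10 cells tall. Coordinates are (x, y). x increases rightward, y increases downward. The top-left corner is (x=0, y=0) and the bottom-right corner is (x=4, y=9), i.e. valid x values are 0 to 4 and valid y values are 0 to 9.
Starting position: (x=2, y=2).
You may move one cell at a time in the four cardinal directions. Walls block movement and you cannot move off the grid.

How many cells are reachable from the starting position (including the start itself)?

BFS flood-fill from (x=2, y=2):
  Distance 0: (x=2, y=2)
  Distance 1: (x=2, y=1), (x=1, y=2), (x=3, y=2), (x=2, y=3)
  Distance 2: (x=2, y=0), (x=1, y=1), (x=3, y=1), (x=0, y=2), (x=4, y=2), (x=1, y=3), (x=3, y=3), (x=2, y=4)
  Distance 3: (x=1, y=0), (x=3, y=0), (x=0, y=1), (x=4, y=1), (x=0, y=3), (x=4, y=3), (x=1, y=4), (x=3, y=4), (x=2, y=5)
  Distance 4: (x=0, y=0), (x=4, y=0), (x=0, y=4), (x=4, y=4), (x=1, y=5), (x=3, y=5), (x=2, y=6)
  Distance 5: (x=0, y=5), (x=1, y=6), (x=3, y=6), (x=2, y=7)
  Distance 6: (x=0, y=6), (x=4, y=6), (x=1, y=7), (x=3, y=7), (x=2, y=8)
  Distance 7: (x=0, y=7), (x=4, y=7), (x=1, y=8), (x=3, y=8), (x=2, y=9)
  Distance 8: (x=0, y=8), (x=4, y=8), (x=1, y=9), (x=3, y=9)
  Distance 9: (x=0, y=9), (x=4, y=9)
Total reachable: 49 (grid has 49 open cells total)

Answer: Reachable cells: 49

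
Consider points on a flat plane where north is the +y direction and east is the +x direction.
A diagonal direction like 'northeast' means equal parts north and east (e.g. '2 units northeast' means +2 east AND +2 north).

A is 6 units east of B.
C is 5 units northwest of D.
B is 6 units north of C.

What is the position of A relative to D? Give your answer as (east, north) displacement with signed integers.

Place D at the origin (east=0, north=0).
  C is 5 units northwest of D: delta (east=-5, north=+5); C at (east=-5, north=5).
  B is 6 units north of C: delta (east=+0, north=+6); B at (east=-5, north=11).
  A is 6 units east of B: delta (east=+6, north=+0); A at (east=1, north=11).
Therefore A relative to D: (east=1, north=11).

Answer: A is at (east=1, north=11) relative to D.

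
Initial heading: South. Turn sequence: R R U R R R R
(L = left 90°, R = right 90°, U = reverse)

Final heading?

Start: South
  R (right (90° clockwise)) -> West
  R (right (90° clockwise)) -> North
  U (U-turn (180°)) -> South
  R (right (90° clockwise)) -> West
  R (right (90° clockwise)) -> North
  R (right (90° clockwise)) -> East
  R (right (90° clockwise)) -> South
Final: South

Answer: Final heading: South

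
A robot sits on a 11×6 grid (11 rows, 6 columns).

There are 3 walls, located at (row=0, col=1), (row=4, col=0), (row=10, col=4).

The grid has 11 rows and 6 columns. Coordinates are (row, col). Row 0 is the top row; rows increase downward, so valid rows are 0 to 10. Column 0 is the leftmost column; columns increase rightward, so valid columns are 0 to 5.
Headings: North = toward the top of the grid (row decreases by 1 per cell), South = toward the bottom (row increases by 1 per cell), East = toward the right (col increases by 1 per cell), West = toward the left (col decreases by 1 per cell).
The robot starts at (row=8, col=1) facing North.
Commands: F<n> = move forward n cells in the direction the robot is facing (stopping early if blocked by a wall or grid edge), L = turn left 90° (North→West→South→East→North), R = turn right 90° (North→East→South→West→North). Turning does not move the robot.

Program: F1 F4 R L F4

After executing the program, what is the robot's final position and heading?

Start: (row=8, col=1), facing North
  F1: move forward 1, now at (row=7, col=1)
  F4: move forward 4, now at (row=3, col=1)
  R: turn right, now facing East
  L: turn left, now facing North
  F4: move forward 2/4 (blocked), now at (row=1, col=1)
Final: (row=1, col=1), facing North

Answer: Final position: (row=1, col=1), facing North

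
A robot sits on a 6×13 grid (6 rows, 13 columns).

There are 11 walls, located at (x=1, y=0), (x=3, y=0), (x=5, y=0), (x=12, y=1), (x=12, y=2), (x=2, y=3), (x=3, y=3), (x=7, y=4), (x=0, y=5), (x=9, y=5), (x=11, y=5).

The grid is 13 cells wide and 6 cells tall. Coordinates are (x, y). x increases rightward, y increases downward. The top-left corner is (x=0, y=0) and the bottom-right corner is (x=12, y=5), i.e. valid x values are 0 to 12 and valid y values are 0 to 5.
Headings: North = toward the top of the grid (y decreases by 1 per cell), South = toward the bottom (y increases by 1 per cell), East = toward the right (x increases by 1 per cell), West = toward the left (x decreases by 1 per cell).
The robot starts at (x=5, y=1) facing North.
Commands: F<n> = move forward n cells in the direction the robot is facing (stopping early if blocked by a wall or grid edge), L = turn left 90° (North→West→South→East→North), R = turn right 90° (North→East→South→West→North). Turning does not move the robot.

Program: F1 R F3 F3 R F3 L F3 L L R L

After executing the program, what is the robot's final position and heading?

Answer: Final position: (x=12, y=4), facing West

Derivation:
Start: (x=5, y=1), facing North
  F1: move forward 0/1 (blocked), now at (x=5, y=1)
  R: turn right, now facing East
  F3: move forward 3, now at (x=8, y=1)
  F3: move forward 3, now at (x=11, y=1)
  R: turn right, now facing South
  F3: move forward 3, now at (x=11, y=4)
  L: turn left, now facing East
  F3: move forward 1/3 (blocked), now at (x=12, y=4)
  L: turn left, now facing North
  L: turn left, now facing West
  R: turn right, now facing North
  L: turn left, now facing West
Final: (x=12, y=4), facing West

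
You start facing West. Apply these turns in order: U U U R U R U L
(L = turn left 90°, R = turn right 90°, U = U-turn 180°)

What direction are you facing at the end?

Start: West
  U (U-turn (180°)) -> East
  U (U-turn (180°)) -> West
  U (U-turn (180°)) -> East
  R (right (90° clockwise)) -> South
  U (U-turn (180°)) -> North
  R (right (90° clockwise)) -> East
  U (U-turn (180°)) -> West
  L (left (90° counter-clockwise)) -> South
Final: South

Answer: Final heading: South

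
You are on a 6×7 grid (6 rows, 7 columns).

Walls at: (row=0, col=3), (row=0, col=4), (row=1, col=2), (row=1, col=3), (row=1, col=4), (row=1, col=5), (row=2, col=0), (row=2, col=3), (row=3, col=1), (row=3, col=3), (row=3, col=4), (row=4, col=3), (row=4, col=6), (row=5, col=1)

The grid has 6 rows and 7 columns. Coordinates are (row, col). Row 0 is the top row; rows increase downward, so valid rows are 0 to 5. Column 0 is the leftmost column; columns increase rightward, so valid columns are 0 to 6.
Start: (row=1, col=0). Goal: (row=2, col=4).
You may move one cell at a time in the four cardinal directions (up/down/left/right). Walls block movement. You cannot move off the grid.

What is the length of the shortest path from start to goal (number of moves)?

Answer: Shortest path length: 13

Derivation:
BFS from (row=1, col=0) until reaching (row=2, col=4):
  Distance 0: (row=1, col=0)
  Distance 1: (row=0, col=0), (row=1, col=1)
  Distance 2: (row=0, col=1), (row=2, col=1)
  Distance 3: (row=0, col=2), (row=2, col=2)
  Distance 4: (row=3, col=2)
  Distance 5: (row=4, col=2)
  Distance 6: (row=4, col=1), (row=5, col=2)
  Distance 7: (row=4, col=0), (row=5, col=3)
  Distance 8: (row=3, col=0), (row=5, col=0), (row=5, col=4)
  Distance 9: (row=4, col=4), (row=5, col=5)
  Distance 10: (row=4, col=5), (row=5, col=6)
  Distance 11: (row=3, col=5)
  Distance 12: (row=2, col=5), (row=3, col=6)
  Distance 13: (row=2, col=4), (row=2, col=6)  <- goal reached here
One shortest path (13 moves): (row=1, col=0) -> (row=1, col=1) -> (row=2, col=1) -> (row=2, col=2) -> (row=3, col=2) -> (row=4, col=2) -> (row=5, col=2) -> (row=5, col=3) -> (row=5, col=4) -> (row=5, col=5) -> (row=4, col=5) -> (row=3, col=5) -> (row=2, col=5) -> (row=2, col=4)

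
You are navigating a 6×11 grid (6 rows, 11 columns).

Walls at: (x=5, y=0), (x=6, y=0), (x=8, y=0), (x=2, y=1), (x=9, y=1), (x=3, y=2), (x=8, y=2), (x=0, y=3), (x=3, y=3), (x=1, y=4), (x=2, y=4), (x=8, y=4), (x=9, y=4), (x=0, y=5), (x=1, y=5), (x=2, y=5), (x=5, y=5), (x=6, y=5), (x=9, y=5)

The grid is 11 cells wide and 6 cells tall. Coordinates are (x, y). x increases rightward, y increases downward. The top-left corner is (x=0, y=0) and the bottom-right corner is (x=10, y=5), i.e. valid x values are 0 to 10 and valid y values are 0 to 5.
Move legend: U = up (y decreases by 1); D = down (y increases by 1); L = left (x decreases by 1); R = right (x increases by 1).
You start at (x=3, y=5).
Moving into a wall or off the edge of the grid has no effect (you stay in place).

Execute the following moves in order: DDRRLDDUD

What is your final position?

Answer: Final position: (x=3, y=5)

Derivation:
Start: (x=3, y=5)
  D (down): blocked, stay at (x=3, y=5)
  D (down): blocked, stay at (x=3, y=5)
  R (right): (x=3, y=5) -> (x=4, y=5)
  R (right): blocked, stay at (x=4, y=5)
  L (left): (x=4, y=5) -> (x=3, y=5)
  D (down): blocked, stay at (x=3, y=5)
  D (down): blocked, stay at (x=3, y=5)
  U (up): (x=3, y=5) -> (x=3, y=4)
  D (down): (x=3, y=4) -> (x=3, y=5)
Final: (x=3, y=5)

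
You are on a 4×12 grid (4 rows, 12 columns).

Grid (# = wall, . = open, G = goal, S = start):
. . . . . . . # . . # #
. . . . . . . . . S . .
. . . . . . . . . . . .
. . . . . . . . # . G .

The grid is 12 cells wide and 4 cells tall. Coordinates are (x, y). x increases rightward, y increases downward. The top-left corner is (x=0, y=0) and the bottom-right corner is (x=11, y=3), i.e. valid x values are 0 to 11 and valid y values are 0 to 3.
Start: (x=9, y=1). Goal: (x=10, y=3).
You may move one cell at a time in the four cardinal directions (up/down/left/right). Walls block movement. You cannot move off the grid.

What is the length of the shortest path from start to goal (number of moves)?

Answer: Shortest path length: 3

Derivation:
BFS from (x=9, y=1) until reaching (x=10, y=3):
  Distance 0: (x=9, y=1)
  Distance 1: (x=9, y=0), (x=8, y=1), (x=10, y=1), (x=9, y=2)
  Distance 2: (x=8, y=0), (x=7, y=1), (x=11, y=1), (x=8, y=2), (x=10, y=2), (x=9, y=3)
  Distance 3: (x=6, y=1), (x=7, y=2), (x=11, y=2), (x=10, y=3)  <- goal reached here
One shortest path (3 moves): (x=9, y=1) -> (x=10, y=1) -> (x=10, y=2) -> (x=10, y=3)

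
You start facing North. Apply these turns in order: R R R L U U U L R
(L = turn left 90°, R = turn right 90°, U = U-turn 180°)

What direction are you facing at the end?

Start: North
  R (right (90° clockwise)) -> East
  R (right (90° clockwise)) -> South
  R (right (90° clockwise)) -> West
  L (left (90° counter-clockwise)) -> South
  U (U-turn (180°)) -> North
  U (U-turn (180°)) -> South
  U (U-turn (180°)) -> North
  L (left (90° counter-clockwise)) -> West
  R (right (90° clockwise)) -> North
Final: North

Answer: Final heading: North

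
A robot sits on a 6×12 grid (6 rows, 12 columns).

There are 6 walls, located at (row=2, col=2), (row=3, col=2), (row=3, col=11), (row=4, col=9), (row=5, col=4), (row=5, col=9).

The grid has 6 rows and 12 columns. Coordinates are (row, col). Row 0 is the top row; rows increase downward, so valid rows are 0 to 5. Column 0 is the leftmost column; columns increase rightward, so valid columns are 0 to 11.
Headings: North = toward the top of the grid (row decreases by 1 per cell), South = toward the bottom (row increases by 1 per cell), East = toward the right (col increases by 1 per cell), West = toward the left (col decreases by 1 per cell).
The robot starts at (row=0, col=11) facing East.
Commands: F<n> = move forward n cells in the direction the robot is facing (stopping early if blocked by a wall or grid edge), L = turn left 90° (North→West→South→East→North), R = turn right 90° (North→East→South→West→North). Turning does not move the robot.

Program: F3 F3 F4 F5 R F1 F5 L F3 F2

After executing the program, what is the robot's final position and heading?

Answer: Final position: (row=2, col=11), facing East

Derivation:
Start: (row=0, col=11), facing East
  F3: move forward 0/3 (blocked), now at (row=0, col=11)
  F3: move forward 0/3 (blocked), now at (row=0, col=11)
  F4: move forward 0/4 (blocked), now at (row=0, col=11)
  F5: move forward 0/5 (blocked), now at (row=0, col=11)
  R: turn right, now facing South
  F1: move forward 1, now at (row=1, col=11)
  F5: move forward 1/5 (blocked), now at (row=2, col=11)
  L: turn left, now facing East
  F3: move forward 0/3 (blocked), now at (row=2, col=11)
  F2: move forward 0/2 (blocked), now at (row=2, col=11)
Final: (row=2, col=11), facing East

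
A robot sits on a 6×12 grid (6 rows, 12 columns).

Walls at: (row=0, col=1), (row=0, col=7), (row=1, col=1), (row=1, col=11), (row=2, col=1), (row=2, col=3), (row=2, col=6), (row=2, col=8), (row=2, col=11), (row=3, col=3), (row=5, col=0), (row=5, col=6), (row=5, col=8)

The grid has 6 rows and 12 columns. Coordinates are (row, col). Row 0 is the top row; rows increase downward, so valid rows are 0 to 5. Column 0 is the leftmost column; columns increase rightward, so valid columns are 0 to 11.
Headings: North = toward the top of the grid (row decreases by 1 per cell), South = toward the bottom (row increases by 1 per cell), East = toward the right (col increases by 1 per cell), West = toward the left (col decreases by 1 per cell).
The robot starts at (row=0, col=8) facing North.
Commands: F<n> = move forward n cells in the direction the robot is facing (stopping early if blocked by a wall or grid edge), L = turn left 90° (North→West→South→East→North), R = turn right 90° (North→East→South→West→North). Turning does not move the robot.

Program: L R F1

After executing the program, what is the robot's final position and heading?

Start: (row=0, col=8), facing North
  L: turn left, now facing West
  R: turn right, now facing North
  F1: move forward 0/1 (blocked), now at (row=0, col=8)
Final: (row=0, col=8), facing North

Answer: Final position: (row=0, col=8), facing North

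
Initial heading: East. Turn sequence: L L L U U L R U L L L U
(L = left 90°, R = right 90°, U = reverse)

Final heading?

Answer: Final heading: West

Derivation:
Start: East
  L (left (90° counter-clockwise)) -> North
  L (left (90° counter-clockwise)) -> West
  L (left (90° counter-clockwise)) -> South
  U (U-turn (180°)) -> North
  U (U-turn (180°)) -> South
  L (left (90° counter-clockwise)) -> East
  R (right (90° clockwise)) -> South
  U (U-turn (180°)) -> North
  L (left (90° counter-clockwise)) -> West
  L (left (90° counter-clockwise)) -> South
  L (left (90° counter-clockwise)) -> East
  U (U-turn (180°)) -> West
Final: West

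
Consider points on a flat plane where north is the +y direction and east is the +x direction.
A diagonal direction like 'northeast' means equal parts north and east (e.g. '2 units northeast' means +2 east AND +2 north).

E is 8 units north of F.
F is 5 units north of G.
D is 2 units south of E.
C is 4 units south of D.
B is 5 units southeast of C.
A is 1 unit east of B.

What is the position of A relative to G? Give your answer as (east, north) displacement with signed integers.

Place G at the origin (east=0, north=0).
  F is 5 units north of G: delta (east=+0, north=+5); F at (east=0, north=5).
  E is 8 units north of F: delta (east=+0, north=+8); E at (east=0, north=13).
  D is 2 units south of E: delta (east=+0, north=-2); D at (east=0, north=11).
  C is 4 units south of D: delta (east=+0, north=-4); C at (east=0, north=7).
  B is 5 units southeast of C: delta (east=+5, north=-5); B at (east=5, north=2).
  A is 1 unit east of B: delta (east=+1, north=+0); A at (east=6, north=2).
Therefore A relative to G: (east=6, north=2).

Answer: A is at (east=6, north=2) relative to G.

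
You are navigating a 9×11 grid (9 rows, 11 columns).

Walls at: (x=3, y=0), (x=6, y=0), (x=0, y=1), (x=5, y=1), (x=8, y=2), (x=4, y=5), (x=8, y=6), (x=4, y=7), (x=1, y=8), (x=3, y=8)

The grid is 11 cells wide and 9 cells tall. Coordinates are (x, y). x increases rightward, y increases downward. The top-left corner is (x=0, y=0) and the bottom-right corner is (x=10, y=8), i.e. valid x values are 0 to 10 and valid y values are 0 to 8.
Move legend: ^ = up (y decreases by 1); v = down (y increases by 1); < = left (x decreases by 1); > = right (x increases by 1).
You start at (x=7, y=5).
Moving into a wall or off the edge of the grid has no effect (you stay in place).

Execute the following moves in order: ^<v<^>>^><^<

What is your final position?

Answer: Final position: (x=6, y=2)

Derivation:
Start: (x=7, y=5)
  ^ (up): (x=7, y=5) -> (x=7, y=4)
  < (left): (x=7, y=4) -> (x=6, y=4)
  v (down): (x=6, y=4) -> (x=6, y=5)
  < (left): (x=6, y=5) -> (x=5, y=5)
  ^ (up): (x=5, y=5) -> (x=5, y=4)
  > (right): (x=5, y=4) -> (x=6, y=4)
  > (right): (x=6, y=4) -> (x=7, y=4)
  ^ (up): (x=7, y=4) -> (x=7, y=3)
  > (right): (x=7, y=3) -> (x=8, y=3)
  < (left): (x=8, y=3) -> (x=7, y=3)
  ^ (up): (x=7, y=3) -> (x=7, y=2)
  < (left): (x=7, y=2) -> (x=6, y=2)
Final: (x=6, y=2)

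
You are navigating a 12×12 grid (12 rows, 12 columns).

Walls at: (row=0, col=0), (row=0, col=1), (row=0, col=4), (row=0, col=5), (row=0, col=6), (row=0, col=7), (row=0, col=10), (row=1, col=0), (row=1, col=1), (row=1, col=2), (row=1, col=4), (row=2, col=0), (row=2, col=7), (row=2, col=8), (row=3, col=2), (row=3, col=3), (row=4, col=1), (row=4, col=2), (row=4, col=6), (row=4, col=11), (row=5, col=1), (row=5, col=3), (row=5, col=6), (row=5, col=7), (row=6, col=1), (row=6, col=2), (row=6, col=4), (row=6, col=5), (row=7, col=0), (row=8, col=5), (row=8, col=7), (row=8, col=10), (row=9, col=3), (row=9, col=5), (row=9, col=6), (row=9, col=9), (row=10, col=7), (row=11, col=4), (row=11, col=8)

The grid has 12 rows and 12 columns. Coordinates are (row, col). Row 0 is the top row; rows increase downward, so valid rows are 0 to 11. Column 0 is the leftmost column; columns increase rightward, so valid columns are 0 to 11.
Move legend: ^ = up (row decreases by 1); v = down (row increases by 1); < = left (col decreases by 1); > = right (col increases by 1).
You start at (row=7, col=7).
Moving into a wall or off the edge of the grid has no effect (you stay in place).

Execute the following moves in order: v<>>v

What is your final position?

Answer: Final position: (row=8, col=8)

Derivation:
Start: (row=7, col=7)
  v (down): blocked, stay at (row=7, col=7)
  < (left): (row=7, col=7) -> (row=7, col=6)
  > (right): (row=7, col=6) -> (row=7, col=7)
  > (right): (row=7, col=7) -> (row=7, col=8)
  v (down): (row=7, col=8) -> (row=8, col=8)
Final: (row=8, col=8)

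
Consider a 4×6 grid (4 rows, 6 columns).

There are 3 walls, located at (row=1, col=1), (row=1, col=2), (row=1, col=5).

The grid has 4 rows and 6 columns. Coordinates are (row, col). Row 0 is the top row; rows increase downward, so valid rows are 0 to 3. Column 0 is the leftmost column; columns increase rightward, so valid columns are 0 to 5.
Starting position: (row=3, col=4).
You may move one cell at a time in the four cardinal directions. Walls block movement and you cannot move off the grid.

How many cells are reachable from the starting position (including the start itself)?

BFS flood-fill from (row=3, col=4):
  Distance 0: (row=3, col=4)
  Distance 1: (row=2, col=4), (row=3, col=3), (row=3, col=5)
  Distance 2: (row=1, col=4), (row=2, col=3), (row=2, col=5), (row=3, col=2)
  Distance 3: (row=0, col=4), (row=1, col=3), (row=2, col=2), (row=3, col=1)
  Distance 4: (row=0, col=3), (row=0, col=5), (row=2, col=1), (row=3, col=0)
  Distance 5: (row=0, col=2), (row=2, col=0)
  Distance 6: (row=0, col=1), (row=1, col=0)
  Distance 7: (row=0, col=0)
Total reachable: 21 (grid has 21 open cells total)

Answer: Reachable cells: 21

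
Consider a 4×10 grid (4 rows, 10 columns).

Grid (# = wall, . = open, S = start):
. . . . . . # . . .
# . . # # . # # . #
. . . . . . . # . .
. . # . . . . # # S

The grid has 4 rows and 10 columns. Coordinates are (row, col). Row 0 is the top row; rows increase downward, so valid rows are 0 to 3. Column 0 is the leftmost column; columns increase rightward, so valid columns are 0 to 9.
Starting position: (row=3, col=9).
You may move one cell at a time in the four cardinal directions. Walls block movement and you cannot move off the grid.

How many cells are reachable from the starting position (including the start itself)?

BFS flood-fill from (row=3, col=9):
  Distance 0: (row=3, col=9)
  Distance 1: (row=2, col=9)
  Distance 2: (row=2, col=8)
  Distance 3: (row=1, col=8)
  Distance 4: (row=0, col=8)
  Distance 5: (row=0, col=7), (row=0, col=9)
Total reachable: 7 (grid has 29 open cells total)

Answer: Reachable cells: 7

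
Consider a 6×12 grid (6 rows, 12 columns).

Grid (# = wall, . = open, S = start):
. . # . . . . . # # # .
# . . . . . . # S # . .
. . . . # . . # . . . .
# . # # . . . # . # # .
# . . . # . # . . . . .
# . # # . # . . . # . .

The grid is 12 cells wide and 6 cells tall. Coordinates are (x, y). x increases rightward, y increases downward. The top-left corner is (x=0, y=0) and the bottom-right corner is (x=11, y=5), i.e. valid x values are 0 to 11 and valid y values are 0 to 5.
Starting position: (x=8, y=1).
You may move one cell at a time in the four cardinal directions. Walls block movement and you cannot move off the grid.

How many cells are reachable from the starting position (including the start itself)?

Answer: Reachable cells: 20

Derivation:
BFS flood-fill from (x=8, y=1):
  Distance 0: (x=8, y=1)
  Distance 1: (x=8, y=2)
  Distance 2: (x=9, y=2), (x=8, y=3)
  Distance 3: (x=10, y=2), (x=8, y=4)
  Distance 4: (x=10, y=1), (x=11, y=2), (x=7, y=4), (x=9, y=4), (x=8, y=5)
  Distance 5: (x=11, y=1), (x=11, y=3), (x=10, y=4), (x=7, y=5)
  Distance 6: (x=11, y=0), (x=11, y=4), (x=6, y=5), (x=10, y=5)
  Distance 7: (x=11, y=5)
Total reachable: 20 (grid has 49 open cells total)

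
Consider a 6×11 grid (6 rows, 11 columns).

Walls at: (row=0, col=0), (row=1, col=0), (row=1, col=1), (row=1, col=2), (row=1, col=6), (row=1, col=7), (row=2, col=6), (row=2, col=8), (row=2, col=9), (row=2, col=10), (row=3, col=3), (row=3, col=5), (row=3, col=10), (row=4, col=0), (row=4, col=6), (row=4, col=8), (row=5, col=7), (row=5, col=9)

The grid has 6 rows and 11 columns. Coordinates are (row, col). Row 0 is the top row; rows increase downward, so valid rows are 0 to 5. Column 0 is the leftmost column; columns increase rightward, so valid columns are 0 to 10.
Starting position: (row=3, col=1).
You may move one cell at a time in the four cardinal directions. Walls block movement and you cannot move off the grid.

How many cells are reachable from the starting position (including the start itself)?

BFS flood-fill from (row=3, col=1):
  Distance 0: (row=3, col=1)
  Distance 1: (row=2, col=1), (row=3, col=0), (row=3, col=2), (row=4, col=1)
  Distance 2: (row=2, col=0), (row=2, col=2), (row=4, col=2), (row=5, col=1)
  Distance 3: (row=2, col=3), (row=4, col=3), (row=5, col=0), (row=5, col=2)
  Distance 4: (row=1, col=3), (row=2, col=4), (row=4, col=4), (row=5, col=3)
  Distance 5: (row=0, col=3), (row=1, col=4), (row=2, col=5), (row=3, col=4), (row=4, col=5), (row=5, col=4)
  Distance 6: (row=0, col=2), (row=0, col=4), (row=1, col=5), (row=5, col=5)
  Distance 7: (row=0, col=1), (row=0, col=5), (row=5, col=6)
  Distance 8: (row=0, col=6)
  Distance 9: (row=0, col=7)
  Distance 10: (row=0, col=8)
  Distance 11: (row=0, col=9), (row=1, col=8)
  Distance 12: (row=0, col=10), (row=1, col=9)
  Distance 13: (row=1, col=10)
Total reachable: 38 (grid has 48 open cells total)

Answer: Reachable cells: 38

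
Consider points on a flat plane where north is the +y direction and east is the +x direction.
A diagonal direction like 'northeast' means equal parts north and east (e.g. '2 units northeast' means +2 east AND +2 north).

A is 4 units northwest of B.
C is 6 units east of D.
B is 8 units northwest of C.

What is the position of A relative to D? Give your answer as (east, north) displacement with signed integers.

Place D at the origin (east=0, north=0).
  C is 6 units east of D: delta (east=+6, north=+0); C at (east=6, north=0).
  B is 8 units northwest of C: delta (east=-8, north=+8); B at (east=-2, north=8).
  A is 4 units northwest of B: delta (east=-4, north=+4); A at (east=-6, north=12).
Therefore A relative to D: (east=-6, north=12).

Answer: A is at (east=-6, north=12) relative to D.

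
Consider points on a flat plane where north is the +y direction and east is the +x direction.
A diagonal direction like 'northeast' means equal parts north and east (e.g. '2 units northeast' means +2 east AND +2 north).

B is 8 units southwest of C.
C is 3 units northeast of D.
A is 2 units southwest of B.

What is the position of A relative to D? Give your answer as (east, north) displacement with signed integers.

Answer: A is at (east=-7, north=-7) relative to D.

Derivation:
Place D at the origin (east=0, north=0).
  C is 3 units northeast of D: delta (east=+3, north=+3); C at (east=3, north=3).
  B is 8 units southwest of C: delta (east=-8, north=-8); B at (east=-5, north=-5).
  A is 2 units southwest of B: delta (east=-2, north=-2); A at (east=-7, north=-7).
Therefore A relative to D: (east=-7, north=-7).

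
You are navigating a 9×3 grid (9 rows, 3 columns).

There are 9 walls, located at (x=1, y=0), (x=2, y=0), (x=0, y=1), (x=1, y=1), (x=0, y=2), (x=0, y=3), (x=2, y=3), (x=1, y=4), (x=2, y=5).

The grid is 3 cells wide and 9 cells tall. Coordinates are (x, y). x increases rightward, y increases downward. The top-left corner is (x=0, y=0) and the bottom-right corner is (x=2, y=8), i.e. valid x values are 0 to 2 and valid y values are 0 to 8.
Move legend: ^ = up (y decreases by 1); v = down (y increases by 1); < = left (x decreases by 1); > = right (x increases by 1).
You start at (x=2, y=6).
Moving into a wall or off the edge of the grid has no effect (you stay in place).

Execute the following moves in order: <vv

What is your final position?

Answer: Final position: (x=1, y=8)

Derivation:
Start: (x=2, y=6)
  < (left): (x=2, y=6) -> (x=1, y=6)
  v (down): (x=1, y=6) -> (x=1, y=7)
  v (down): (x=1, y=7) -> (x=1, y=8)
Final: (x=1, y=8)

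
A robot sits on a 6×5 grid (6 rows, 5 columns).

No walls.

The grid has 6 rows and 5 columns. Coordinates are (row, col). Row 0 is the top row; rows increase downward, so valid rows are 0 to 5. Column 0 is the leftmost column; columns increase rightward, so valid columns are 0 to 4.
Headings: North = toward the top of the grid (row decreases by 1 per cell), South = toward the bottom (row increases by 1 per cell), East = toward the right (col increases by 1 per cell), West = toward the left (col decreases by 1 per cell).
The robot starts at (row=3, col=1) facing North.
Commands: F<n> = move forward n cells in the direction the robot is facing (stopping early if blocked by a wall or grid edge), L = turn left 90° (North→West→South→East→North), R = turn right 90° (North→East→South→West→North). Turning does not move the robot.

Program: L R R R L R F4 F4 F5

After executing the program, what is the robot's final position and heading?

Answer: Final position: (row=5, col=1), facing South

Derivation:
Start: (row=3, col=1), facing North
  L: turn left, now facing West
  R: turn right, now facing North
  R: turn right, now facing East
  R: turn right, now facing South
  L: turn left, now facing East
  R: turn right, now facing South
  F4: move forward 2/4 (blocked), now at (row=5, col=1)
  F4: move forward 0/4 (blocked), now at (row=5, col=1)
  F5: move forward 0/5 (blocked), now at (row=5, col=1)
Final: (row=5, col=1), facing South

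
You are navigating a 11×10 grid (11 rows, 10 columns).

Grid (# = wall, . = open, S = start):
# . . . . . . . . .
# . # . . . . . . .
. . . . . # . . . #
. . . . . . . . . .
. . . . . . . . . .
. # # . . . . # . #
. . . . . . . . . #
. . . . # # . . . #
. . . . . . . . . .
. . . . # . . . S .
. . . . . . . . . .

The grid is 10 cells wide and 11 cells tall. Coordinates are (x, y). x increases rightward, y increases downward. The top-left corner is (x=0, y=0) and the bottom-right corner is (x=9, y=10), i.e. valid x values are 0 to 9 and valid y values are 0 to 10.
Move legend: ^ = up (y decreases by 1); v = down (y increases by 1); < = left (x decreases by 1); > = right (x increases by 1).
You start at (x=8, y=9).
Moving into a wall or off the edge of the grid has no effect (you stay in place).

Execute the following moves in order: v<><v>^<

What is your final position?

Answer: Final position: (x=7, y=9)

Derivation:
Start: (x=8, y=9)
  v (down): (x=8, y=9) -> (x=8, y=10)
  < (left): (x=8, y=10) -> (x=7, y=10)
  > (right): (x=7, y=10) -> (x=8, y=10)
  < (left): (x=8, y=10) -> (x=7, y=10)
  v (down): blocked, stay at (x=7, y=10)
  > (right): (x=7, y=10) -> (x=8, y=10)
  ^ (up): (x=8, y=10) -> (x=8, y=9)
  < (left): (x=8, y=9) -> (x=7, y=9)
Final: (x=7, y=9)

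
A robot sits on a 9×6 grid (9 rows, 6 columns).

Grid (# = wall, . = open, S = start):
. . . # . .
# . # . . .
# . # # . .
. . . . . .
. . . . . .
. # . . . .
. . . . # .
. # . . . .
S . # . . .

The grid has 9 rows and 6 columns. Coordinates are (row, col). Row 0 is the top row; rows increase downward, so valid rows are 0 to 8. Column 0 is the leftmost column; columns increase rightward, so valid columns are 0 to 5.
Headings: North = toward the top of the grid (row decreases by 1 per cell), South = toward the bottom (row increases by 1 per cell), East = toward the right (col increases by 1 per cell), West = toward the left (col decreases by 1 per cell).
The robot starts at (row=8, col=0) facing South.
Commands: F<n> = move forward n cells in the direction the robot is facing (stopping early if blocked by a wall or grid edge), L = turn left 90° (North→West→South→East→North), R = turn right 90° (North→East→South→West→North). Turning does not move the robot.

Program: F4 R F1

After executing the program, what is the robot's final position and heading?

Start: (row=8, col=0), facing South
  F4: move forward 0/4 (blocked), now at (row=8, col=0)
  R: turn right, now facing West
  F1: move forward 0/1 (blocked), now at (row=8, col=0)
Final: (row=8, col=0), facing West

Answer: Final position: (row=8, col=0), facing West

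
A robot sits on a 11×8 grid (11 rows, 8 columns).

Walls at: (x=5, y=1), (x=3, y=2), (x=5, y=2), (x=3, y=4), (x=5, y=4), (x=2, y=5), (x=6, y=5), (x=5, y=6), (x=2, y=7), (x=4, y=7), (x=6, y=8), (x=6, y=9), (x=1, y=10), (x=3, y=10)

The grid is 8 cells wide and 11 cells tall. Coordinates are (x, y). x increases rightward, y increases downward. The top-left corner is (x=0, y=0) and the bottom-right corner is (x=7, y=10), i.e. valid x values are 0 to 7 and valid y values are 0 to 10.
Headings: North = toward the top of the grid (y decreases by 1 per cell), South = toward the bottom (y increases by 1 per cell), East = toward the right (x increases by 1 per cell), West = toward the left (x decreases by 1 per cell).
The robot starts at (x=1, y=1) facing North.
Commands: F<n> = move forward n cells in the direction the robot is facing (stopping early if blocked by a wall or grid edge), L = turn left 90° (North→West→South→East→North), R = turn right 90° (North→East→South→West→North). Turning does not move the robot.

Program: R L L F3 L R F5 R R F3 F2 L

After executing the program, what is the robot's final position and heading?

Start: (x=1, y=1), facing North
  R: turn right, now facing East
  L: turn left, now facing North
  L: turn left, now facing West
  F3: move forward 1/3 (blocked), now at (x=0, y=1)
  L: turn left, now facing South
  R: turn right, now facing West
  F5: move forward 0/5 (blocked), now at (x=0, y=1)
  R: turn right, now facing North
  R: turn right, now facing East
  F3: move forward 3, now at (x=3, y=1)
  F2: move forward 1/2 (blocked), now at (x=4, y=1)
  L: turn left, now facing North
Final: (x=4, y=1), facing North

Answer: Final position: (x=4, y=1), facing North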